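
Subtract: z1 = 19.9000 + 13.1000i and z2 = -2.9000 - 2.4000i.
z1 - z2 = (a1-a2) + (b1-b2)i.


Real: 19.9 + 2.9 = 22.8
Imag: 13.1 + 2.4 = 15.5

22.8000 + 15.5000i


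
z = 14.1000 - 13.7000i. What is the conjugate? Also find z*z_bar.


z_bar = 14.1000 + 13.7000i
z*z_bar = 14.1^2 + (-13.7)^2 = 198.81 + 187.69 = 386.5

z_bar = 14.1000 + 13.7000i, z*z_bar = 386.5


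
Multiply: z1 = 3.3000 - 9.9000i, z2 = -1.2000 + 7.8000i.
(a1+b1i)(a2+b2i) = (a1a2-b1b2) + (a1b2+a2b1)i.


Real = 3.3*(-1.2) - (-9.9)*7.8 = -3.96 - (-77.22) = 73.26
Imag = 3.3*7.8 - (1.2)*(-9.9) = 25.74 + 11.88 = 37.62

73.2600 + 37.6200i


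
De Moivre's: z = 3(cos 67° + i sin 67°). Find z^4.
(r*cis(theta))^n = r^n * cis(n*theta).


r^4 = 3^4 = 81
n*theta = 4*67° = 268° = 268° (mod 360)
a = 81*cos(268°) = -2.8269
b = 81*sin(268°) = -80.9507

81 cis(268°) = -2.8269 - 80.9507i


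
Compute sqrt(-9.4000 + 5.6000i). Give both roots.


|z| = sqrt(88.36+31.36) = 10.9417
sqrt((|z|+a)/2) = sqrt((10.9417+(-9.4))/2) = sqrt(0.7708) = 0.8780
sqrt((|z|-a)/2) = sqrt((10.9417-(-9.4))/2) = sqrt(10.1708) = 3.1892

±(0.8780 + 3.1892i) i.e. 0.8780 + 3.1892i and -0.8780 - 3.1892i


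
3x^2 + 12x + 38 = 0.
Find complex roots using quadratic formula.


disc = 12^2 - 4*3*38 = 144 - 456 = -312
sqrt(|disc|) = sqrt(312) = 17.6635
Real part = -12/(2*3) = -2.0000
Imag part = 17.6635/(2*3) = 2.9439

-2.0000 ± 2.9439i


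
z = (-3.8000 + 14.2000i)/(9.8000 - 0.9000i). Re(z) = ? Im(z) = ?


Multiply by conjugate: (-3.8000 + 14.2000i)(9.8000 + 0.9000i) / (9.8^2 + (-0.9)^2)
Numerator real = -3.8*9.8 + 14.2*(-0.9) = -50.02
Numerator imag = 14.2*9.8 - (-3.8)*(-0.9) = 135.74
Denominator = 96.85
Re(z) = -50.02/96.85 = -0.5165
Im(z) = 135.74/96.85 = 1.4015

Re(z) = -0.5165, Im(z) = 1.4015


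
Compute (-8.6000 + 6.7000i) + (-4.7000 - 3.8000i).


Real: -8.6 - 4.7 = -13.3
Imag: 6.7 - 3.8 = 2.9

-13.3000 + 2.9000i


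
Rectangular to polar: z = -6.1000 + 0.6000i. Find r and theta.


r = sqrt(37.21+0.36) = sqrt(37.57) = 6.1294
theta = atan2(0.6, -6.1) = 174.3824 degrees

r = 6.1294, theta = 174.3824 degrees


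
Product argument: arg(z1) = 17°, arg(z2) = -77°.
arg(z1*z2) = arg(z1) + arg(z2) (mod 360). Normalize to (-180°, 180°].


arg(z1*z2) = 17° - 77° = -60°
Normalized to (-180°, 180°]: -60°

-60°


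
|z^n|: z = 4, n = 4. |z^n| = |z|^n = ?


|z| = sqrt(16+0) = sqrt(16) = 4
|z^4| = |z|^4 = 4^4 = 256

|z^4| = 256


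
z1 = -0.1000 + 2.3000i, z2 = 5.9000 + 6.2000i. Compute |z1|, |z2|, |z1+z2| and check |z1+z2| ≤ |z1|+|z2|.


|z1| = sqrt((-0.1)^2 + 2.3^2) = sqrt(5.3) = 2.3022
|z2| = sqrt(5.9^2 + 6.2^2) = sqrt(73.25) = 8.5586
z1+z2 = 5.8000 + 8.5000i
|z1+z2| = sqrt(105.89) = 10.2903
|z1|+|z2| = 2.3022 + 8.5586 = 10.8608

|z1+z2| = 10.2903 ≤ |z1|+|z2| = 10.8608 (verified)


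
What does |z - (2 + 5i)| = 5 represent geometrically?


|z - z0| = r is a circle with center z0 and radius r.
Center = (2, 5), radius = 5

Circle with center (2, 5) and radius 5


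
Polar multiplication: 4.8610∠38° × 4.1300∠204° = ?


r = 4.8610 * 4.1300 = 20.0759
theta = 38° + 204° = 242° = 242° (mod 360)

20.0759 cis(242°)


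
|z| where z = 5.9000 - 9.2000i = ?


|z| = sqrt(5.9^2 + (-9.2)^2) = sqrt(34.81 + 84.64) = sqrt(119.45) = 10.9293

|z| = 10.9293


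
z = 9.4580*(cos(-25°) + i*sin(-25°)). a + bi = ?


a = 9.4580*cos(-25°) = 9.4580*0.90631 = 8.5719
b = 9.4580*sin(-25°) = 9.4580*(-0.42262) = -3.9971

8.5719 - 3.9971i


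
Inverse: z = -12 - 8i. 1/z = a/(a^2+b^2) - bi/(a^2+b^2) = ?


|z|^2 = 144+64 = 208
1/z = (-12 + 8i)/208

1/z = -0.0577 + 0.0385i


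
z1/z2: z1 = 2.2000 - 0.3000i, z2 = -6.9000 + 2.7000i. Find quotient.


Conjugate of z2 = -6.9000 - 2.7000i
Numerator: (2.2000 - 0.3000i)(-6.9000 - 2.7000i) = -15.9900 - 3.8700i
Denominator: (-6.9)^2 + 2.7^2 = 54.9
Result = (-15.9900 - 3.8700i)/54.9

-0.2913 - 0.0705i


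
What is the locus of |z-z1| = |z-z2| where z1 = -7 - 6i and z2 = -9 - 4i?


Equal distances means the locus is the perpendicular bisector of z1 and z2.
Midpoint = ((-7+(-9))/2, (-6+(-4))/2) = (-8.0000, -5.0000)

Perpendicular bisector through (-8.0000, -5.0000)


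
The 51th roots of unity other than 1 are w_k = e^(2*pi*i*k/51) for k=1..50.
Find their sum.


With w = e^(2*pi*i/51), all 51 of the 51th roots of unity w^0 = 1, w, ..., w^(50) sum to 0: 1 + w + ... + w^(50) = (1 - w^51)/(1 - w) = 0 since w^51 = 1, w ≠ 1.
Removing the root 1: w + w^2 + ... + w^(50) = 0 - 1 = -1

Sum = -1


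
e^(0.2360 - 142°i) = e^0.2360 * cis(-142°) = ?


e^0.2360 = 1.2662
cos(-142°) = -0.788
sin(-142°) = -0.61566
Real = 1.2662*(-0.788) = -0.9978
Imag = 1.2662*(-0.61566) = -0.7795

-0.9978 - 0.7795i


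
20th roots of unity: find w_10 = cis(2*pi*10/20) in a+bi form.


Angle = 360*10/20 = 180°
a = cos(180°) = -1.0000
b = sin(180°) = 0

-1.0000 + 0i


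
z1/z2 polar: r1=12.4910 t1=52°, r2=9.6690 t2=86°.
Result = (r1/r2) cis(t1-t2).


r = 12.4910 / 9.6690 = 1.2919
theta = 52° - 86° = -34° = 326° (mod 360)

1.2919 cis(326°)


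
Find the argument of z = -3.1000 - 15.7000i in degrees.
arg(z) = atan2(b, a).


Re = -3.1, Im = -15.7
arg = atan2(-15.7, -3.1) = -101.1695 degrees

arg(z) = -101.1695 degrees


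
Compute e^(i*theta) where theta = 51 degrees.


cos(51°) = 0.6293
sin(51°) = 0.7771

e^(i*51°) = 0.6293 + 0.7771i


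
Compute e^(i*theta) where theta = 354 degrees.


cos(354°) = 0.9945
sin(354°) = -0.1045

e^(i*354°) = 0.9945 - 0.1045i


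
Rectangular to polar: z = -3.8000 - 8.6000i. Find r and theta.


r = sqrt(14.44+73.96) = sqrt(88.4) = 9.4021
theta = atan2(-8.6, -3.8) = -113.8387 degrees

r = 9.4021, theta = -113.8387 degrees


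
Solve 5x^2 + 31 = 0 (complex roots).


disc = 0^2 - 4*5*31 = 0 - 620 = -620
sqrt(|disc|) = sqrt(620) = 24.8998
Real part = 0/(2*5) = 0
Imag part = 24.8998/(2*5) = 2.4900

0 ± 2.4900i


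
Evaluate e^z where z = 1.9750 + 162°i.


e^1.9750 = 7.2066
cos(162°) = -0.95106
sin(162°) = 0.30902
Real = 7.2066*(-0.95106) = -6.8539
Imag = 7.2066*0.30902 = 2.2270

-6.8539 + 2.2270i


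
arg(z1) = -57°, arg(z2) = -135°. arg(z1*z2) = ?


arg(z1*z2) = -57° - 135° = -192°
Normalized to (-180°, 180°]: 168°

168°


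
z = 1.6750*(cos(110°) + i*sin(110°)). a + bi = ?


a = 1.6750*cos(110°) = 1.6750*(-0.342) = -0.5729
b = 1.6750*sin(110°) = 1.6750*0.9397 = 1.5740

-0.5729 + 1.5740i


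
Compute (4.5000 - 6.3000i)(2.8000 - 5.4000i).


Real = 4.5*2.8 - (-6.3)*(-5.4) = 12.6 - 34.02 = -21.42
Imag = 4.5*(-5.4) + 2.8*(-6.3) = -24.3 - (17.64) = -41.94

-21.4200 - 41.9400i


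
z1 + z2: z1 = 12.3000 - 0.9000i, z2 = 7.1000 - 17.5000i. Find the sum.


Real: 12.3 + 7.1 = 19.4
Imag: -0.9 - 17.5 = -18.4

19.4000 - 18.4000i


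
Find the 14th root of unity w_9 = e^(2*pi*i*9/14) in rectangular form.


Angle = 360*9/14 = 231.4286°
a = cos(231.4286°) = -0.6235
b = sin(231.4286°) = -0.7818

-0.6235 - 0.7818i


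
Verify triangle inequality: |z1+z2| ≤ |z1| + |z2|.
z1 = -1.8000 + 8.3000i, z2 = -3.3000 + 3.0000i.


|z1| = sqrt((-1.8)^2 + 8.3^2) = sqrt(72.13) = 8.4929
|z2| = sqrt((-3.3)^2 + 3^2) = sqrt(19.89) = 4.4598
z1+z2 = -5.1000 + 11.3000i
|z1+z2| = sqrt(153.7) = 12.3976
|z1|+|z2| = 8.4929 + 4.4598 = 12.9527

|z1+z2| = 12.3976 ≤ |z1|+|z2| = 12.9527 (verified)


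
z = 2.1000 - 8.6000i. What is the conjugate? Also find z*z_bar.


z_bar = 2.1000 + 8.6000i
z*z_bar = 2.1^2 + (-8.6)^2 = 4.41 + 73.96 = 78.37

z_bar = 2.1000 + 8.6000i, z*z_bar = 78.37


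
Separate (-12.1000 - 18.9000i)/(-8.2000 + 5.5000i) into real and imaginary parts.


Multiply by conjugate: (-12.1000 - 18.9000i)(-8.2000 - 5.5000i) / ((-8.2)^2 + 5.5^2)
Numerator real = -12.1*(-8.2) - (18.9)*5.5 = -4.73
Numerator imag = -18.9*(-8.2) - (-12.1)*5.5 = 221.53
Denominator = 97.49
Re(z) = -4.73/97.49 = -0.0485
Im(z) = 221.53/97.49 = 2.2723

Re(z) = -0.0485, Im(z) = 2.2723


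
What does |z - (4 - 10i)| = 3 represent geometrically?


|z - z0| = r is a circle with center z0 and radius r.
Center = (4, -10), radius = 3

Circle with center (4, -10) and radius 3


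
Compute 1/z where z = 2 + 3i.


|z|^2 = 4+9 = 13
1/z = (2 - 3i)/13

1/z = 0.1538 - 0.2308i


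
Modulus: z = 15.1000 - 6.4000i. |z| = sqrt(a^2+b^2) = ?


|z| = sqrt(15.1^2 + (-6.4)^2) = sqrt(228.01 + 40.96) = sqrt(268.97) = 16.4003

|z| = 16.4003


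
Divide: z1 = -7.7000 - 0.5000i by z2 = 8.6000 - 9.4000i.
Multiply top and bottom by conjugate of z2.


Conjugate of z2 = 8.6000 + 9.4000i
Numerator: (-7.7000 - 0.5000i)(8.6000 + 9.4000i) = -61.5200 - 76.6800i
Denominator: 8.6^2 + (-9.4)^2 = 162.32
Result = (-61.5200 - 76.6800i)/162.32

-0.3790 - 0.4724i


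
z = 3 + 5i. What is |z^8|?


|z| = sqrt(9+25) = sqrt(34) = 5.8310
|z^8| = |z|^8 = (sqrt(34))^8 = 34^4 = 1336336

|z^8| = 1336336


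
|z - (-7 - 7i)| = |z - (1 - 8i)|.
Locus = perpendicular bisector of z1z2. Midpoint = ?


Equal distances means the locus is the perpendicular bisector of z1 and z2.
Midpoint = ((-7+1)/2, (-7+(-8))/2) = (-3.0000, -7.5000)

Perpendicular bisector through (-3.0000, -7.5000)


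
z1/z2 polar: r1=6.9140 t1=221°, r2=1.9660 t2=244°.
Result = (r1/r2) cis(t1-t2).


r = 6.9140 / 1.9660 = 3.5168
theta = 221° - 244° = -23° = 337° (mod 360)

3.5168 cis(337°)


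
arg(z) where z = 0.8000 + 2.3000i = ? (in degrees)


Re = 0.8, Im = 2.3
arg = atan2(2.3, 0.8) = 70.8210 degrees

arg(z) = 70.8210 degrees


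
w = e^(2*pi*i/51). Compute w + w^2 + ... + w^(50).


With w = e^(2*pi*i/51), all 51 of the 51th roots of unity w^0 = 1, w, ..., w^(50) sum to 0: 1 + w + ... + w^(50) = (1 - w^51)/(1 - w) = 0 since w^51 = 1, w ≠ 1.
Removing the root 1: w + w^2 + ... + w^(50) = 0 - 1 = -1

Sum = -1


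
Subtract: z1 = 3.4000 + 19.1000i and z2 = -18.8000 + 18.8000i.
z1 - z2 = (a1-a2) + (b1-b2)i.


Real: 3.4 + 18.8 = 22.2
Imag: 19.1 - 18.8 = 0.3

22.2000 + 0.3000i


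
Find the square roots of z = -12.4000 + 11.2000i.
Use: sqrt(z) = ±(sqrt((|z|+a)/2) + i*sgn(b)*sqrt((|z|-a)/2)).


|z| = sqrt(153.76+125.44) = 16.7093
sqrt((|z|+a)/2) = sqrt((16.7093+(-12.4))/2) = sqrt(2.1546) = 1.4679
sqrt((|z|-a)/2) = sqrt((16.7093-(-12.4))/2) = sqrt(14.5546) = 3.8151

±(1.4679 + 3.8151i) i.e. 1.4679 + 3.8151i and -1.4679 - 3.8151i


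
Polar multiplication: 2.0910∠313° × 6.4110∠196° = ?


r = 2.0910 * 6.4110 = 13.4054
theta = 313° + 196° = 509° = 149° (mod 360)

13.4054 cis(149°)


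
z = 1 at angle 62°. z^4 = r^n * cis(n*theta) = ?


r^4 = 1^4 = 1
n*theta = 4*62° = 248° = 248° (mod 360)
a = 1*cos(248°) = -0.3746
b = 1*sin(248°) = -0.9272

1 cis(248°) = -0.3746 - 0.9272i


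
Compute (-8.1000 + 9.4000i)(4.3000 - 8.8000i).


Real = -8.1*4.3 - 9.4*(-8.8) = -34.83 - (-82.72) = 47.89
Imag = -8.1*(-8.8) + 4.3*9.4 = 71.28 + 40.42 = 111.7

47.8900 + 111.7000i


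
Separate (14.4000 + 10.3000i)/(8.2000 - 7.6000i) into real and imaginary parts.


Multiply by conjugate: (14.4000 + 10.3000i)(8.2000 + 7.6000i) / (8.2^2 + (-7.6)^2)
Numerator real = 14.4*8.2 + 10.3*(-7.6) = 39.8
Numerator imag = 10.3*8.2 - 14.4*(-7.6) = 193.9
Denominator = 125
Re(z) = 39.8/125 = 0.3184
Im(z) = 193.9/125 = 1.5512

Re(z) = 0.3184, Im(z) = 1.5512


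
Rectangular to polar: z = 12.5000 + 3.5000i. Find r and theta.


r = sqrt(156.25+12.25) = sqrt(168.5) = 12.9808
theta = atan2(3.5, 12.5) = 15.6422 degrees

r = 12.9808, theta = 15.6422 degrees


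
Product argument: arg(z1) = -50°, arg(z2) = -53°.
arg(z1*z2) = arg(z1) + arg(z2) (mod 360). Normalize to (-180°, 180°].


arg(z1*z2) = -50° - 53° = -103°
Normalized to (-180°, 180°]: -103°

-103°


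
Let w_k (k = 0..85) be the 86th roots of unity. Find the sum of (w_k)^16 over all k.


The roots are w_k = w^k with w = e^(2*pi*i/86), and (w^k)^16 = (w^16)^k.
So S = 1 + u + u^2 + ... + u^(85) with u = w^16.
16 = 0*86 + 16, so 16 is not a multiple of 86: u = w^16 ≠ 1 (w is a primitive 86th root), while u^86 = (w^86)^16 = 1.
Geometric series: S = (1 - u^86)/(1 - u) = (1 - 1)/(1 - u) = 0

S = 0


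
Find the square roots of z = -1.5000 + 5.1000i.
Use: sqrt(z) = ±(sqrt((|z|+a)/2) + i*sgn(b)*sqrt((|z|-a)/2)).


|z| = sqrt(2.25+26.01) = 5.3160
sqrt((|z|+a)/2) = sqrt((5.3160+(-1.5))/2) = sqrt(1.9080) = 1.3813
sqrt((|z|-a)/2) = sqrt((5.3160-(-1.5))/2) = sqrt(3.4080) = 1.8461

±(1.3813 + 1.8461i) i.e. 1.3813 + 1.8461i and -1.3813 - 1.8461i


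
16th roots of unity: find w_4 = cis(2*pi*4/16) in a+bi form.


Angle = 360*4/16 = 90°
a = cos(90°) = 0
b = sin(90°) = 1.0000

0 + 1.0000i


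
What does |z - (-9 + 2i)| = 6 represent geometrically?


|z - z0| = r is a circle with center z0 and radius r.
Center = (-9, 2), radius = 6

Circle with center (-9, 2) and radius 6


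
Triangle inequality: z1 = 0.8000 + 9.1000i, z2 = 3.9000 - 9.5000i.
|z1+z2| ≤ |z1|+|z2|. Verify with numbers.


|z1| = sqrt(0.8^2 + 9.1^2) = sqrt(83.45) = 9.1351
|z2| = sqrt(3.9^2 + (-9.5)^2) = sqrt(105.46) = 10.2694
z1+z2 = 4.7000 - 0.4000i
|z1+z2| = sqrt(22.25) = 4.7170
|z1|+|z2| = 9.1351 + 10.2694 = 19.4045

|z1+z2| = 4.7170 ≤ |z1|+|z2| = 19.4045 (verified)


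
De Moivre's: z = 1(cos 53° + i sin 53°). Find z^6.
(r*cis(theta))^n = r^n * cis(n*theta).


r^6 = 1^6 = 1
n*theta = 6*53° = 318° = 318° (mod 360)
a = 1*cos(318°) = 0.7431
b = 1*sin(318°) = -0.6691

1 cis(318°) = 0.7431 - 0.6691i


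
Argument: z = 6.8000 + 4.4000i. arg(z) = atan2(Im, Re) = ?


Re = 6.8, Im = 4.4
arg = atan2(4.4, 6.8) = 32.9052 degrees

arg(z) = 32.9052 degrees


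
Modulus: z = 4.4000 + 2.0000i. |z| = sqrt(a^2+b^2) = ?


|z| = sqrt(4.4^2 + 2^2) = sqrt(19.36 + 4) = sqrt(23.36) = 4.8332

|z| = 4.8332


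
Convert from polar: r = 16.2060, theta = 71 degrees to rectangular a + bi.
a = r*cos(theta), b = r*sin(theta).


a = 16.2060*cos(71°) = 16.2060*0.32557 = 5.2762
b = 16.2060*sin(71°) = 16.2060*0.94552 = 15.3231

5.2762 + 15.3231i


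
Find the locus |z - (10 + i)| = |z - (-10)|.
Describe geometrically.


Equal distances means the locus is the perpendicular bisector of z1 and z2.
Midpoint = ((10+(-10))/2, (1+0)/2) = (0, 0.5000)

Perpendicular bisector through (0, 0.5000)


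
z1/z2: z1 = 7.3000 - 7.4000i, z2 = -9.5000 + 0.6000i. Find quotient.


Conjugate of z2 = -9.5000 - 0.6000i
Numerator: (7.3000 - 7.4000i)(-9.5000 - 0.6000i) = -73.7900 + 65.9200i
Denominator: (-9.5)^2 + 0.6^2 = 90.61
Result = (-73.7900 + 65.9200i)/90.61

-0.8144 + 0.7275i


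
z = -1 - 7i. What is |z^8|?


|z| = sqrt(1+49) = sqrt(50) = 7.0711
|z^8| = |z|^8 = (sqrt(50))^8 = 50^4 = 6250000

|z^8| = 6250000


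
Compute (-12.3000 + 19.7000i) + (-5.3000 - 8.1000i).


Real: -12.3 - 5.3 = -17.6
Imag: 19.7 - 8.1 = 11.6

-17.6000 + 11.6000i


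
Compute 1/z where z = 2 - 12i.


|z|^2 = 4+144 = 148
1/z = (2 + 12i)/148

1/z = 0.0135 + 0.0811i


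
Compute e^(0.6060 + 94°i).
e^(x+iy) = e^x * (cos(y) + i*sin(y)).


e^0.6060 = 1.8331
cos(94°) = -0.06976
sin(94°) = 0.99756
Real = 1.8331*(-0.06976) = -0.1279
Imag = 1.8331*0.99756 = 1.8286

-0.1279 + 1.8286i


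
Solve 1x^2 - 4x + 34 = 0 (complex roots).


disc = (-4)^2 - 4*1*34 = 16 - 136 = -120
sqrt(|disc|) = sqrt(120) = 10.9545
Real part = 4/(2*1) = 2.0000
Imag part = 10.9545/(2*1) = 5.4772

2.0000 ± 5.4772i


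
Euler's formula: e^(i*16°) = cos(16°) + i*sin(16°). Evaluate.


cos(16°) = 0.9613
sin(16°) = 0.2756

e^(i*16°) = 0.9613 + 0.2756i


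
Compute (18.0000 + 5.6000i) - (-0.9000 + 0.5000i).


Real: 18 + 0.9 = 18.9
Imag: 5.6 - 0.5 = 5.1

18.9000 + 5.1000i


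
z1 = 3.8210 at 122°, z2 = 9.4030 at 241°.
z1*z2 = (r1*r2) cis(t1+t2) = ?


r = 3.8210 * 9.4030 = 35.9289
theta = 122° + 241° = 363° = 3° (mod 360)

35.9289 cis(3°)


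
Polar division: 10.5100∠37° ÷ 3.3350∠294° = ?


r = 10.5100 / 3.3350 = 3.1514
theta = 37° - 294° = -257° = 103° (mod 360)

3.1514 cis(103°)


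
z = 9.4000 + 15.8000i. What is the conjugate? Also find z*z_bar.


z_bar = 9.4000 - 15.8000i
z*z_bar = 9.4^2 + 15.8^2 = 88.36 + 249.64 = 338

z_bar = 9.4000 - 15.8000i, z*z_bar = 338


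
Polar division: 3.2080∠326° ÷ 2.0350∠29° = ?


r = 3.2080 / 2.0350 = 1.5764
theta = 326° - 29° = 297° = 297° (mod 360)

1.5764 cis(297°)


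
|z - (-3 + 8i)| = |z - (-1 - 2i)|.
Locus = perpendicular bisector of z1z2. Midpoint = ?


Equal distances means the locus is the perpendicular bisector of z1 and z2.
Midpoint = ((-3+(-1))/2, (8+(-2))/2) = (-2.0000, 3.0000)

Perpendicular bisector through (-2.0000, 3.0000)


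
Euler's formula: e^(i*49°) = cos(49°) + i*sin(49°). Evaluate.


cos(49°) = 0.6561
sin(49°) = 0.7547

e^(i*49°) = 0.6561 + 0.7547i


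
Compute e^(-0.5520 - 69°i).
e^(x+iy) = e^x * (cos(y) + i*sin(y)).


e^-0.5520 = 0.5758
cos(-69°) = 0.35837
sin(-69°) = -0.9336
Real = 0.5758*0.35837 = 0.2063
Imag = 0.5758*(-0.9336) = -0.5376

0.2063 - 0.5376i


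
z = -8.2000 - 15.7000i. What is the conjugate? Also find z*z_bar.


z_bar = -8.2000 + 15.7000i
z*z_bar = (-8.2)^2 + (-15.7)^2 = 67.24 + 246.49 = 313.73

z_bar = -8.2000 + 15.7000i, z*z_bar = 313.73


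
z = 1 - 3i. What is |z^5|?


|z| = sqrt(1+9) = sqrt(10) = 3.1623
|z^5| = |z|^5 = (sqrt(10))^5 = 10^2 * sqrt(10) = 100*sqrt(10)

|z^5| = 100*sqrt(10) ≈ 316.2278


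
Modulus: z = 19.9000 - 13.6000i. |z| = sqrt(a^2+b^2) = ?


|z| = sqrt(19.9^2 + (-13.6)^2) = sqrt(396.01 + 184.96) = sqrt(580.97) = 24.1033

|z| = 24.1033


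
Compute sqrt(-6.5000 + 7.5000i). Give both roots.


|z| = sqrt(42.25+56.25) = 9.9247
sqrt((|z|+a)/2) = sqrt((9.9247+(-6.5))/2) = sqrt(1.7124) = 1.3086
sqrt((|z|-a)/2) = sqrt((9.9247-(-6.5))/2) = sqrt(8.2124) = 2.8657

±(1.3086 + 2.8657i) i.e. 1.3086 + 2.8657i and -1.3086 - 2.8657i


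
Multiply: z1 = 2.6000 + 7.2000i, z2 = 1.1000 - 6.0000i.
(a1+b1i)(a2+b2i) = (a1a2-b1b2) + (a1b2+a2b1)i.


Real = 2.6*1.1 - 7.2*(-6) = 2.86 - (-43.2) = 46.06
Imag = 2.6*(-6) + 1.1*7.2 = -15.6 + 7.92 = -7.68

46.0600 - 7.6800i


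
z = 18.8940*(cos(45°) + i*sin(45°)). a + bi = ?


a = 18.8940*cos(45°) = 18.8940*0.70711 = 13.3601
b = 18.8940*sin(45°) = 18.8940*0.70711 = 13.3601

13.3601 + 13.3601i


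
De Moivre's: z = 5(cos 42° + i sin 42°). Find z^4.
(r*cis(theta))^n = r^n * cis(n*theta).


r^4 = 5^4 = 625
n*theta = 4*42° = 168° = 168° (mod 360)
a = 625*cos(168°) = -611.3423
b = 625*sin(168°) = 129.9448

625 cis(168°) = -611.3423 + 129.9448i


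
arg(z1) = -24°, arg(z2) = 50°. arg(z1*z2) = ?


arg(z1*z2) = -24° + 50° = 26°
Normalized to (-180°, 180°]: 26°

26°


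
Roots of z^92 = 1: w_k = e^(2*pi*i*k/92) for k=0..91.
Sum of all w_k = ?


The sum of all 92th roots of unity is 0.
Geometric series: (1 - w^92)/(1 - w) = (1-1)/(1-w) = 0 since w^92 = 1, w ≠ 1.
Alternatively: coefficient of z^91 in z^92 - 1 is 0.

0


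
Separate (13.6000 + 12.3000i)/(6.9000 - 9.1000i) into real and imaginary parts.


Multiply by conjugate: (13.6000 + 12.3000i)(6.9000 + 9.1000i) / (6.9^2 + (-9.1)^2)
Numerator real = 13.6*6.9 + 12.3*(-9.1) = -18.09
Numerator imag = 12.3*6.9 - 13.6*(-9.1) = 208.63
Denominator = 130.42
Re(z) = -18.09/130.42 = -0.1387
Im(z) = 208.63/130.42 = 1.5997

Re(z) = -0.1387, Im(z) = 1.5997


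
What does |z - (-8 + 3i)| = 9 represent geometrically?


|z - z0| = r is a circle with center z0 and radius r.
Center = (-8, 3), radius = 9

Circle with center (-8, 3) and radius 9


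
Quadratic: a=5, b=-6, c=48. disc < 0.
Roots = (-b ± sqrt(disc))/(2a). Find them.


disc = (-6)^2 - 4*5*48 = 36 - 960 = -924
sqrt(|disc|) = sqrt(924) = 30.3974
Real part = 6/(2*5) = 0.6000
Imag part = 30.3974/(2*5) = 3.0397

0.6000 ± 3.0397i


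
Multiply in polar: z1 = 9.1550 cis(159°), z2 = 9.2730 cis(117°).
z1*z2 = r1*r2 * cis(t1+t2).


r = 9.1550 * 9.2730 = 84.8943
theta = 159° + 117° = 276° = 276° (mod 360)

84.8943 cis(276°)


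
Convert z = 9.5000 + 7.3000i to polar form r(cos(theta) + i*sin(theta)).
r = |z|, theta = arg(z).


r = sqrt(90.25+53.29) = sqrt(143.54) = 11.9808
theta = atan2(7.3, 9.5) = 37.5394 degrees

r = 11.9808, theta = 37.5394 degrees


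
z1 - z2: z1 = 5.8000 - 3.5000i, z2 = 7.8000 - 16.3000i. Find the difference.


Real: 5.8 - 7.8 = -2
Imag: -3.5 + 16.3 = 12.8

-2.0000 + 12.8000i


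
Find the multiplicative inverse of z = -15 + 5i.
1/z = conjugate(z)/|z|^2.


|z|^2 = 225+25 = 250
1/z = (-15 - 5i)/250

1/z = -0.0600 - 0.0200i


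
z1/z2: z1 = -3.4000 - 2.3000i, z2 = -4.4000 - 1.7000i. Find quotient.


Conjugate of z2 = -4.4000 + 1.7000i
Numerator: (-3.4000 - 2.3000i)(-4.4000 + 1.7000i) = 18.8700 + 4.3400i
Denominator: (-4.4)^2 + (-1.7)^2 = 22.25
Result = (18.8700 + 4.3400i)/22.25

0.8481 + 0.1951i


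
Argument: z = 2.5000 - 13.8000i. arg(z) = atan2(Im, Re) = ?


Re = 2.5, Im = -13.8
arg = atan2(-13.8, 2.5) = -79.7317 degrees

arg(z) = -79.7317 degrees


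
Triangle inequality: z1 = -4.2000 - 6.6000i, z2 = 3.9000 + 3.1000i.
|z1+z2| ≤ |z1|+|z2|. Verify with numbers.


|z1| = sqrt((-4.2)^2 + (-6.6)^2) = sqrt(61.2) = 7.8230
|z2| = sqrt(3.9^2 + 3.1^2) = sqrt(24.82) = 4.9820
z1+z2 = -0.3000 - 3.5000i
|z1+z2| = sqrt(12.34) = 3.5128
|z1|+|z2| = 7.8230 + 4.9820 = 12.8050

|z1+z2| = 3.5128 ≤ |z1|+|z2| = 12.8050 (verified)


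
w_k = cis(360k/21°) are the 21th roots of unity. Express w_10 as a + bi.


Angle = 360*10/21 = 171.4286°
a = cos(171.4286°) = -0.9888
b = sin(171.4286°) = 0.1490

-0.9888 + 0.1490i


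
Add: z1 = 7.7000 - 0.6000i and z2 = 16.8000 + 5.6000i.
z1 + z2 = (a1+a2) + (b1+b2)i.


Real: 7.7 + 16.8 = 24.5
Imag: -0.6 + 5.6 = 5

24.5000 + 5.0000i


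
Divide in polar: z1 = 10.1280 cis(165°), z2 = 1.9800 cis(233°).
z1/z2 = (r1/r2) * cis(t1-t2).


r = 10.1280 / 1.9800 = 5.1152
theta = 165° - 233° = -68° = 292° (mod 360)

5.1152 cis(292°)


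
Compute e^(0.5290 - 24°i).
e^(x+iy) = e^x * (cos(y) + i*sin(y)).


e^0.5290 = 1.6972
cos(-24°) = 0.91355
sin(-24°) = -0.4067
Real = 1.6972*0.91355 = 1.5505
Imag = 1.6972*(-0.4067) = -0.6903

1.5505 - 0.6903i


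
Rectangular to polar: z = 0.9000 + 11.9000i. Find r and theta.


r = sqrt(0.81+141.61) = sqrt(142.42) = 11.9340
theta = atan2(11.9, 0.9) = 85.6749 degrees

r = 11.9340, theta = 85.6749 degrees


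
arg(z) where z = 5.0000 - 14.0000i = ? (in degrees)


Re = 5, Im = -14
arg = atan2(-14, 5) = -70.3462 degrees

arg(z) = -70.3462 degrees


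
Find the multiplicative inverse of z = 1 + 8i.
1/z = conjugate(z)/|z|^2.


|z|^2 = 1+64 = 65
1/z = (1 - 8i)/65

1/z = 0.0154 - 0.1231i


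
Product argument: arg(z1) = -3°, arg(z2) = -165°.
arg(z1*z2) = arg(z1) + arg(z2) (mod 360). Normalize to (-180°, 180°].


arg(z1*z2) = -3° - 165° = -168°
Normalized to (-180°, 180°]: -168°

-168°


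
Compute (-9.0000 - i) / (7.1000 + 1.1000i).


Conjugate of z2 = 7.1000 - 1.1000i
Numerator: (-9.0000 - i)(7.1000 - 1.1000i) = -65.0000 + 2.8000i
Denominator: 7.1^2 + 1.1^2 = 51.62
Result = (-65.0000 + 2.8000i)/51.62

-1.2592 + 0.0542i


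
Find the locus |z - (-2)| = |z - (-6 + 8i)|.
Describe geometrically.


Equal distances means the locus is the perpendicular bisector of z1 and z2.
Midpoint = ((-2+(-6))/2, (0+8)/2) = (-4.0000, 4.0000)

Perpendicular bisector through (-4.0000, 4.0000)


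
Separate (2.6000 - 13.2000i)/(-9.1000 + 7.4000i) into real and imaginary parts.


Multiply by conjugate: (2.6000 - 13.2000i)(-9.1000 - 7.4000i) / ((-9.1)^2 + 7.4^2)
Numerator real = 2.6*(-9.1) - (13.2)*7.4 = -121.34
Numerator imag = -13.2*(-9.1) - 2.6*7.4 = 100.88
Denominator = 137.57
Re(z) = -121.34/137.57 = -0.8820
Im(z) = 100.88/137.57 = 0.7333

Re(z) = -0.8820, Im(z) = 0.7333


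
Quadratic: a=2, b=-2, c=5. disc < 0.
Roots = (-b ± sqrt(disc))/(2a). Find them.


disc = (-2)^2 - 4*2*5 = 4 - 40 = -36
sqrt(|disc|) = sqrt(36) = 6.0000
Real part = 2/(2*2) = 0.5000
Imag part = 6.0000/(2*2) = 1.5000

0.5000 ± 1.5000i


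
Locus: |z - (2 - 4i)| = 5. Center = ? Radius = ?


|z - z0| = r is a circle with center z0 and radius r.
Center = (2, -4), radius = 5

Circle with center (2, -4) and radius 5


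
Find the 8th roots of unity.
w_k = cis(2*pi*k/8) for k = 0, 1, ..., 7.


The 8th roots of unity are cis(360k/8°) for k=0..7
Angle step = 360/8 = 45°
Primitive root: cis(45°)
Primitive root = 0.7071 + 0.7071i

8 roots at angles: 0°, 45°, 90°, 135°, 180°, 225°, 270°, 315°


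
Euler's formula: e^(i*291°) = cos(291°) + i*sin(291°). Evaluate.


cos(291°) = 0.3584
sin(291°) = -0.9336

e^(i*291°) = 0.3584 - 0.9336i


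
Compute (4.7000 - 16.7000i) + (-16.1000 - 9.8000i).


Real: 4.7 - 16.1 = -11.4
Imag: -16.7 - 9.8 = -26.5

-11.4000 - 26.5000i


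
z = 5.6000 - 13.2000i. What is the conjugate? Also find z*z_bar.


z_bar = 5.6000 + 13.2000i
z*z_bar = 5.6^2 + (-13.2)^2 = 31.36 + 174.24 = 205.6

z_bar = 5.6000 + 13.2000i, z*z_bar = 205.6


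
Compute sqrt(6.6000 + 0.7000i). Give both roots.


|z| = sqrt(43.56+0.49) = 6.6370
sqrt((|z|+a)/2) = sqrt((6.6370+6.6)/2) = sqrt(6.6185) = 2.5726
sqrt((|z|-a)/2) = sqrt((6.6370-6.6)/2) = sqrt(0.0185) = 0.1360

±(2.5726 + 0.1360i) i.e. 2.5726 + 0.1360i and -2.5726 - 0.1360i


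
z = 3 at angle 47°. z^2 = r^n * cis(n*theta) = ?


r^2 = 3^2 = 9
n*theta = 2*47° = 94° = 94° (mod 360)
a = 9*cos(94°) = -0.6278
b = 9*sin(94°) = 8.9781

9 cis(94°) = -0.6278 + 8.9781i


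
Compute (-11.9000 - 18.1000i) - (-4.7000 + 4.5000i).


Real: -11.9 + 4.7 = -7.2
Imag: -18.1 - 4.5 = -22.6

-7.2000 - 22.6000i


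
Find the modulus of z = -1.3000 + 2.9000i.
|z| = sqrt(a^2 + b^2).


|z| = sqrt((-1.3)^2 + 2.9^2) = sqrt(1.69 + 8.41) = sqrt(10.1) = 3.1780

|z| = 3.1780


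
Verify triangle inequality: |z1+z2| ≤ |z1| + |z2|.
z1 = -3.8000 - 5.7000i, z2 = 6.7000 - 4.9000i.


|z1| = sqrt((-3.8)^2 + (-5.7)^2) = sqrt(46.93) = 6.8505
|z2| = sqrt(6.7^2 + (-4.9)^2) = sqrt(68.9) = 8.3006
z1+z2 = 2.9000 - 10.6000i
|z1+z2| = sqrt(120.77) = 10.9895
|z1|+|z2| = 6.8505 + 8.3006 = 15.1511

|z1+z2| = 10.9895 ≤ |z1|+|z2| = 15.1511 (verified)


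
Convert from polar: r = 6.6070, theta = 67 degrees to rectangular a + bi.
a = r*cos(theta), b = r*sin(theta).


a = 6.6070*cos(67°) = 6.6070*0.39073 = 2.5816
b = 6.6070*sin(67°) = 6.6070*0.920505 = 6.0818

2.5816 + 6.0818i


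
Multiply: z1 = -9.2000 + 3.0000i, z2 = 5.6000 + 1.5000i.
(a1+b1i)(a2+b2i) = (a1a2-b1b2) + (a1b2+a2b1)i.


Real = -9.2*5.6 - 3*1.5 = -51.52 - 4.5 = -56.02
Imag = -9.2*1.5 + 5.6*3 = -13.8 + 16.8 = 3

-56.0200 + 3.0000i


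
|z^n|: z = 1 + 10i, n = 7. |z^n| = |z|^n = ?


|z| = sqrt(1+100) = sqrt(101) = 10.0499
|z^7| = |z|^7 = (sqrt(101))^7 = 101^3 * sqrt(101) = 1030301*sqrt(101)

|z^7| = 1030301*sqrt(101) ≈ 10354396.9023


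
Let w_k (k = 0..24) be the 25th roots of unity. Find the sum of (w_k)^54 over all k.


The roots are w_k = w^k with w = e^(2*pi*i/25), and (w^k)^54 = (w^54)^k.
So S = 1 + u + u^2 + ... + u^(24) with u = w^54.
54 = 2*25 + 4, so 54 is not a multiple of 25: u = (w^25)^2 * w^4 = w^4 ≠ 1 (w is a primitive 25th root), while u^25 = (w^25)^54 = 1.
Geometric series: S = (1 - u^25)/(1 - u) = (1 - 1)/(1 - u) = 0

S = 0


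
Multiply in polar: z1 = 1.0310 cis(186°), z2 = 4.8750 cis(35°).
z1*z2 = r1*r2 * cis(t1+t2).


r = 1.0310 * 4.8750 = 5.0261
theta = 186° + 35° = 221° = 221° (mod 360)

5.0261 cis(221°)


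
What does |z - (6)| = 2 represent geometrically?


|z - z0| = r is a circle with center z0 and radius r.
Center = (6, 0), radius = 2

Circle with center (6, 0) and radius 2


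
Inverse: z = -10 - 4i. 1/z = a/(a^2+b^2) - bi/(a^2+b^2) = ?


|z|^2 = 100+16 = 116
1/z = (-10 + 4i)/116

1/z = -0.0862 + 0.0345i


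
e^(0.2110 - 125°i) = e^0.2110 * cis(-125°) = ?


e^0.2110 = 1.2349
cos(-125°) = -0.5736
sin(-125°) = -0.8192
Real = 1.2349*(-0.5736) = -0.7083
Imag = 1.2349*(-0.8192) = -1.0116

-0.7083 - 1.0116i


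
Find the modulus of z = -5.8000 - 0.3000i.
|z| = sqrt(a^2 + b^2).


|z| = sqrt((-5.8)^2 + (-0.3)^2) = sqrt(33.64 + 0.09) = sqrt(33.73) = 5.8078

|z| = 5.8078


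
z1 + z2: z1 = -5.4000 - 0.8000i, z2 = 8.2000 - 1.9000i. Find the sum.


Real: -5.4 + 8.2 = 2.8
Imag: -0.8 - 1.9 = -2.7

2.8000 - 2.7000i


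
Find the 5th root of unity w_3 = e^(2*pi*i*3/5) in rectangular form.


Angle = 360*3/5 = 216°
a = cos(216°) = -0.8090
b = sin(216°) = -0.5878

-0.8090 - 0.5878i


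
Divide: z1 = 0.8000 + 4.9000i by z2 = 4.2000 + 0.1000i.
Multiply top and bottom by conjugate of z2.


Conjugate of z2 = 4.2000 - 0.1000i
Numerator: (0.8000 + 4.9000i)(4.2000 - 0.1000i) = 3.8500 + 20.5000i
Denominator: 4.2^2 + 0.1^2 = 17.65
Result = (3.8500 + 20.5000i)/17.65

0.2181 + 1.1615i


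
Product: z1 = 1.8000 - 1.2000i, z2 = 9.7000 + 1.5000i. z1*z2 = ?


Real = 1.8*9.7 - (-1.2)*1.5 = 17.46 - (-1.8) = 19.26
Imag = 1.8*1.5 + 9.7*(-1.2) = 2.7 - (11.64) = -8.94

19.2600 - 8.9400i


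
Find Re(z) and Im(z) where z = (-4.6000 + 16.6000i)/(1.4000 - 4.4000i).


Multiply by conjugate: (-4.6000 + 16.6000i)(1.4000 + 4.4000i) / (1.4^2 + (-4.4)^2)
Numerator real = -4.6*1.4 + 16.6*(-4.4) = -79.48
Numerator imag = 16.6*1.4 - (-4.6)*(-4.4) = 3
Denominator = 21.32
Re(z) = -79.48/21.32 = -3.7280
Im(z) = 3/21.32 = 0.1407

Re(z) = -3.7280, Im(z) = 0.1407


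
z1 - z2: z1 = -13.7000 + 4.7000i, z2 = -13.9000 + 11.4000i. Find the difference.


Real: -13.7 + 13.9 = 0.2
Imag: 4.7 - 11.4 = -6.7

0.2000 - 6.7000i


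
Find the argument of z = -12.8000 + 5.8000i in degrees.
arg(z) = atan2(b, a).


Re = -12.8, Im = 5.8
arg = atan2(5.8, -12.8) = 155.6235 degrees

arg(z) = 155.6235 degrees


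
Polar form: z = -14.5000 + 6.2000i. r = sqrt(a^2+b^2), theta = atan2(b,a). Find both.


r = sqrt(210.25+38.44) = sqrt(248.69) = 15.7699
theta = atan2(6.2, -14.5) = 156.8491 degrees

r = 15.7699, theta = 156.8491 degrees


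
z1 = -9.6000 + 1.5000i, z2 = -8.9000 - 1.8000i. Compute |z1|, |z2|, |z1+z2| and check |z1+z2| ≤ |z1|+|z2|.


|z1| = sqrt((-9.6)^2 + 1.5^2) = sqrt(94.41) = 9.7165
|z2| = sqrt((-8.9)^2 + (-1.8)^2) = sqrt(82.45) = 9.0802
z1+z2 = -18.5000 - 0.3000i
|z1+z2| = sqrt(342.34) = 18.5024
|z1|+|z2| = 9.7165 + 9.0802 = 18.7967

|z1+z2| = 18.5024 ≤ |z1|+|z2| = 18.7967 (verified)


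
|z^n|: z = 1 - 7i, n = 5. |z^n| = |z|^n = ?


|z| = sqrt(1+49) = sqrt(50) = 7.0711
|z^5| = |z|^5 = (sqrt(50))^5 = 50^2 * sqrt(50) = 2500*sqrt(50)

|z^5| = 2500*sqrt(50) ≈ 17677.6695


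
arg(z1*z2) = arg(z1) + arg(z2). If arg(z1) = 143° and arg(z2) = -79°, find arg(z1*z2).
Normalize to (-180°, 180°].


arg(z1*z2) = 143° - 79° = 64°
Normalized to (-180°, 180°]: 64°

64°


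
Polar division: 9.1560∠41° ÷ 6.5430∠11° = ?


r = 9.1560 / 6.5430 = 1.3994
theta = 41° - 11° = 30° = 30° (mod 360)

1.3994 cis(30°)


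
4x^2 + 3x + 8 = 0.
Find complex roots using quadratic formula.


disc = 3^2 - 4*4*8 = 9 - 128 = -119
sqrt(|disc|) = sqrt(119) = 10.9087
Real part = -3/(2*4) = -0.3750
Imag part = 10.9087/(2*4) = 1.3636

-0.3750 ± 1.3636i


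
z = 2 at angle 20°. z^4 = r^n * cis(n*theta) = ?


r^4 = 2^4 = 16
n*theta = 4*20° = 80° = 80° (mod 360)
a = 16*cos(80°) = 2.7784
b = 16*sin(80°) = 15.7569

16 cis(80°) = 2.7784 + 15.7569i


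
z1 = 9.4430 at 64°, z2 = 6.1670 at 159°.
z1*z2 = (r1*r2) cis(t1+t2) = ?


r = 9.4430 * 6.1670 = 58.2350
theta = 64° + 159° = 223° = 223° (mod 360)

58.2350 cis(223°)


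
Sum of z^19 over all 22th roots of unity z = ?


The roots are w_k = w^k with w = e^(2*pi*i/22), and (w^k)^19 = (w^19)^k.
So S = 1 + u + u^2 + ... + u^(21) with u = w^19.
19 = 0*22 + 19, so 19 is not a multiple of 22: u = w^19 ≠ 1 (w is a primitive 22th root), while u^22 = (w^22)^19 = 1.
Geometric series: S = (1 - u^22)/(1 - u) = (1 - 1)/(1 - u) = 0

S = 0


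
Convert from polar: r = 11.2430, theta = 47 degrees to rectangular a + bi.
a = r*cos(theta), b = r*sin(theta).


a = 11.2430*cos(47°) = 11.2430*0.682 = 7.6677
b = 11.2430*sin(47°) = 11.2430*0.73135 = 8.2226

7.6677 + 8.2226i


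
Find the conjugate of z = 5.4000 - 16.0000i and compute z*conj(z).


z_bar = 5.4000 + 16.0000i
z*z_bar = 5.4^2 + (-16)^2 = 29.16 + 256 = 285.16

z_bar = 5.4000 + 16.0000i, z*z_bar = 285.16


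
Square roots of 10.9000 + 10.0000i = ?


|z| = sqrt(118.81+100) = 14.7922
sqrt((|z|+a)/2) = sqrt((14.7922+10.9)/2) = sqrt(12.8461) = 3.5841
sqrt((|z|-a)/2) = sqrt((14.7922-10.9)/2) = sqrt(1.9461) = 1.3950

±(3.5841 + 1.3950i) i.e. 3.5841 + 1.3950i and -3.5841 - 1.3950i


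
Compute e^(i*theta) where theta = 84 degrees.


cos(84°) = 0.1045
sin(84°) = 0.9945

e^(i*84°) = 0.1045 + 0.9945i


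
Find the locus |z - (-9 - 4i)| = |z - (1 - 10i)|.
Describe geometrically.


Equal distances means the locus is the perpendicular bisector of z1 and z2.
Midpoint = ((-9+1)/2, (-4+(-10))/2) = (-4.0000, -7.0000)

Perpendicular bisector through (-4.0000, -7.0000)


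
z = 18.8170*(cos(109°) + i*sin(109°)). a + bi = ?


a = 18.8170*cos(109°) = 18.8170*(-0.325568) = -6.1262
b = 18.8170*sin(109°) = 18.8170*0.94552 = 17.7918

-6.1262 + 17.7918i


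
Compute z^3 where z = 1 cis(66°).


r^3 = 1^3 = 1
n*theta = 3*66° = 198° = 198° (mod 360)
a = 1*cos(198°) = -0.9511
b = 1*sin(198°) = -0.3090

1 cis(198°) = -0.9511 - 0.3090i


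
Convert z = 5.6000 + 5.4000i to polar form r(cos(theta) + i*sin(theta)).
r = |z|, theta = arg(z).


r = sqrt(31.36+29.16) = sqrt(60.52) = 7.7795
theta = atan2(5.4, 5.6) = 43.9584 degrees

r = 7.7795, theta = 43.9584 degrees


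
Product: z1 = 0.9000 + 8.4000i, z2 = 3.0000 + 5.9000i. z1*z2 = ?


Real = 0.9*3 - 8.4*5.9 = 2.7 - 49.56 = -46.86
Imag = 0.9*5.9 + 3*8.4 = 5.31 + 25.2 = 30.51

-46.8600 + 30.5100i


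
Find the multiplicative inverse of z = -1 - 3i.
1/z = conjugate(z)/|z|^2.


|z|^2 = 1+9 = 10
1/z = (-1 + 3i)/10

1/z = -0.1000 + 0.3000i


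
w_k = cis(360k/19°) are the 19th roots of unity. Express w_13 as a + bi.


Angle = 360*13/19 = 246.3158°
a = cos(246.3158°) = -0.4017
b = sin(246.3158°) = -0.9158

-0.4017 - 0.9158i


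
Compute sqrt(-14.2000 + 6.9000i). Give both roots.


|z| = sqrt(201.64+47.61) = 15.7877
sqrt((|z|+a)/2) = sqrt((15.7877+(-14.2))/2) = sqrt(0.7938) = 0.8910
sqrt((|z|-a)/2) = sqrt((15.7877-(-14.2))/2) = sqrt(14.9938) = 3.8722

±(0.8910 + 3.8722i) i.e. 0.8910 + 3.8722i and -0.8910 - 3.8722i


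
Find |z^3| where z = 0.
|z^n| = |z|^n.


|z| = sqrt(0+0) = sqrt(0) = 0
|z^3| = |z|^3 = 0^3 = 0

|z^3| = 0


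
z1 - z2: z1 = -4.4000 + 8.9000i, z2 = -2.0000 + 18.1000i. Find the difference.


Real: -4.4 + 2 = -2.4
Imag: 8.9 - 18.1 = -9.2

-2.4000 - 9.2000i


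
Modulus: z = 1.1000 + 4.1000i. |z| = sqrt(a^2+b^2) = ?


|z| = sqrt(1.1^2 + 4.1^2) = sqrt(1.21 + 16.81) = sqrt(18.02) = 4.2450

|z| = 4.2450


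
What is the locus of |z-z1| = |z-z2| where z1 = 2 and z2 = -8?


Equal distances means the locus is the perpendicular bisector of z1 and z2.
Midpoint = ((2+(-8))/2, (0+0)/2) = (-3.0000, 0)

Perpendicular bisector through (-3.0000, 0)


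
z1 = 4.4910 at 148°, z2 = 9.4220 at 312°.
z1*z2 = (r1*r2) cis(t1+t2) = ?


r = 4.4910 * 9.4220 = 42.3142
theta = 148° + 312° = 460° = 100° (mod 360)

42.3142 cis(100°)


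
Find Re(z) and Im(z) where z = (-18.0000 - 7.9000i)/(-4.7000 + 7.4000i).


Multiply by conjugate: (-18.0000 - 7.9000i)(-4.7000 - 7.4000i) / ((-4.7)^2 + 7.4^2)
Numerator real = -18*(-4.7) - (7.9)*7.4 = 26.14
Numerator imag = -7.9*(-4.7) - (-18)*7.4 = 170.33
Denominator = 76.85
Re(z) = 26.14/76.85 = 0.3401
Im(z) = 170.33/76.85 = 2.2164

Re(z) = 0.3401, Im(z) = 2.2164


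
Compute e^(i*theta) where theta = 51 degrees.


cos(51°) = 0.6293
sin(51°) = 0.7771

e^(i*51°) = 0.6293 + 0.7771i


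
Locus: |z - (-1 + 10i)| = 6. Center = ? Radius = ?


|z - z0| = r is a circle with center z0 and radius r.
Center = (-1, 10), radius = 6

Circle with center (-1, 10) and radius 6


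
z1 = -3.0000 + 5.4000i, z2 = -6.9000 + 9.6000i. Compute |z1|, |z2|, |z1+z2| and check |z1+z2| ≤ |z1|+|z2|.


|z1| = sqrt((-3)^2 + 5.4^2) = sqrt(38.16) = 6.1774
|z2| = sqrt((-6.9)^2 + 9.6^2) = sqrt(139.77) = 11.8224
z1+z2 = -9.9000 + 15.0000i
|z1+z2| = sqrt(323.01) = 17.9725
|z1|+|z2| = 6.1774 + 11.8224 = 17.9998

|z1+z2| = 17.9725 ≤ |z1|+|z2| = 17.9998 (verified)


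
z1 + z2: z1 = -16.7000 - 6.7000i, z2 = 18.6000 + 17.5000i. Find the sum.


Real: -16.7 + 18.6 = 1.9
Imag: -6.7 + 17.5 = 10.8

1.9000 + 10.8000i


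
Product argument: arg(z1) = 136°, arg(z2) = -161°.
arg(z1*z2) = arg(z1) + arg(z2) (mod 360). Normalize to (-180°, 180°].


arg(z1*z2) = 136° - 161° = -25°
Normalized to (-180°, 180°]: -25°

-25°


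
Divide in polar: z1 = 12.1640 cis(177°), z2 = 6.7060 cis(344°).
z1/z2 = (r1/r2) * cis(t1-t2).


r = 12.1640 / 6.7060 = 1.8139
theta = 177° - 344° = -167° = 193° (mod 360)

1.8139 cis(193°)


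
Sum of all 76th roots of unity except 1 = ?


With w = e^(2*pi*i/76), all 76 of the 76th roots of unity w^0 = 1, w, ..., w^(75) sum to 0: 1 + w + ... + w^(75) = (1 - w^76)/(1 - w) = 0 since w^76 = 1, w ≠ 1.
Removing the root 1: w + w^2 + ... + w^(75) = 0 - 1 = -1

Sum = -1


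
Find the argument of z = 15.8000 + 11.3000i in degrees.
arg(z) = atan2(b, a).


Re = 15.8, Im = 11.3
arg = atan2(11.3, 15.8) = 35.5720 degrees

arg(z) = 35.5720 degrees


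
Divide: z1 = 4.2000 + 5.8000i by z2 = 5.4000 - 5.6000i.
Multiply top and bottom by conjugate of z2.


Conjugate of z2 = 5.4000 + 5.6000i
Numerator: (4.2000 + 5.8000i)(5.4000 + 5.6000i) = -9.8000 + 54.8400i
Denominator: 5.4^2 + (-5.6)^2 = 60.52
Result = (-9.8000 + 54.8400i)/60.52

-0.1619 + 0.9061i


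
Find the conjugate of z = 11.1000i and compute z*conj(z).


z_bar = -11.1000i
z*z_bar = 0^2 + 11.1^2 = 0 + 123.21 = 123.21

z_bar = -11.1000i, z*z_bar = 123.21


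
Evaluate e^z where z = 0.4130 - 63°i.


e^0.4130 = 1.5113
cos(-63°) = 0.454
sin(-63°) = -0.891
Real = 1.5113*0.454 = 0.6861
Imag = 1.5113*(-0.891) = -1.3466

0.6861 - 1.3466i


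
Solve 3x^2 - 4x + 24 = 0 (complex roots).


disc = (-4)^2 - 4*3*24 = 16 - 288 = -272
sqrt(|disc|) = sqrt(272) = 16.4924
Real part = 4/(2*3) = 0.6667
Imag part = 16.4924/(2*3) = 2.7487

0.6667 ± 2.7487i


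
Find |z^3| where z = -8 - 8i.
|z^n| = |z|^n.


|z| = sqrt(64+64) = sqrt(128) = 11.3137
|z^3| = |z|^3 = (sqrt(128))^3 = 128*sqrt(128)

|z^3| = 128*sqrt(128) ≈ 1448.1547


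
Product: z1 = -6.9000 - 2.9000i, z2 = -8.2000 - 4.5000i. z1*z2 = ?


Real = -6.9*(-8.2) - (-2.9)*(-4.5) = 56.58 - 13.05 = 43.53
Imag = -6.9*(-4.5) - (8.2)*(-2.9) = 31.05 + 23.78 = 54.83

43.5300 + 54.8300i


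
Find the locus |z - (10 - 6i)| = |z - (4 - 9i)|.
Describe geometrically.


Equal distances means the locus is the perpendicular bisector of z1 and z2.
Midpoint = ((10+4)/2, (-6+(-9))/2) = (7.0000, -7.5000)

Perpendicular bisector through (7.0000, -7.5000)


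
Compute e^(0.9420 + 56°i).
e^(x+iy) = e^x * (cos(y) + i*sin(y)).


e^0.9420 = 2.5651
cos(56°) = 0.5592
sin(56°) = 0.82904
Real = 2.5651*0.5592 = 1.4344
Imag = 2.5651*0.82904 = 2.1266

1.4344 + 2.1266i


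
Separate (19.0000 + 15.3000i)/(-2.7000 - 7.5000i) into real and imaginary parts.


Multiply by conjugate: (19.0000 + 15.3000i)(-2.7000 + 7.5000i) / ((-2.7)^2 + (-7.5)^2)
Numerator real = 19*(-2.7) + 15.3*(-7.5) = -166.05
Numerator imag = 15.3*(-2.7) - 19*(-7.5) = 101.19
Denominator = 63.54
Re(z) = -166.05/63.54 = -2.6133
Im(z) = 101.19/63.54 = 1.5925

Re(z) = -2.6133, Im(z) = 1.5925


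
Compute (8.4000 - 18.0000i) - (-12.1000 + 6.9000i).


Real: 8.4 + 12.1 = 20.5
Imag: -18 - 6.9 = -24.9

20.5000 - 24.9000i


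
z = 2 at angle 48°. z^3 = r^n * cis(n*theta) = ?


r^3 = 2^3 = 8
n*theta = 3*48° = 144° = 144° (mod 360)
a = 8*cos(144°) = -6.4721
b = 8*sin(144°) = 4.7023

8 cis(144°) = -6.4721 + 4.7023i
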